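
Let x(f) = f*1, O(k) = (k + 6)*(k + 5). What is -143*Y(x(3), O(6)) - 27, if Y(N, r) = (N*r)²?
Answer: -22424715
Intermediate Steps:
O(k) = (5 + k)*(6 + k) (O(k) = (6 + k)*(5 + k) = (5 + k)*(6 + k))
x(f) = f
Y(N, r) = N²*r²
-143*Y(x(3), O(6)) - 27 = -143*3²*(30 + 6² + 11*6)² - 27 = -1287*(30 + 36 + 66)² - 27 = -1287*132² - 27 = -1287*17424 - 27 = -143*156816 - 27 = -22424688 - 27 = -22424715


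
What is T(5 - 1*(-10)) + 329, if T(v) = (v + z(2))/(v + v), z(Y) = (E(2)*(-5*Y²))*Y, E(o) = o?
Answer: 1961/6 ≈ 326.83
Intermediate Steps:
z(Y) = -10*Y³ (z(Y) = (2*(-5*Y²))*Y = (-10*Y²)*Y = -10*Y³)
T(v) = (-80 + v)/(2*v) (T(v) = (v - 10*2³)/(v + v) = (v - 10*8)/((2*v)) = (v - 80)*(1/(2*v)) = (-80 + v)*(1/(2*v)) = (-80 + v)/(2*v))
T(5 - 1*(-10)) + 329 = (-80 + (5 - 1*(-10)))/(2*(5 - 1*(-10))) + 329 = (-80 + (5 + 10))/(2*(5 + 10)) + 329 = (½)*(-80 + 15)/15 + 329 = (½)*(1/15)*(-65) + 329 = -13/6 + 329 = 1961/6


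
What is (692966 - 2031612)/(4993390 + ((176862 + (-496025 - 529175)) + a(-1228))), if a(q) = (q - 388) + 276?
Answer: -669323/2071856 ≈ -0.32305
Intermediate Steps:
a(q) = -112 + q (a(q) = (-388 + q) + 276 = -112 + q)
(692966 - 2031612)/(4993390 + ((176862 + (-496025 - 529175)) + a(-1228))) = (692966 - 2031612)/(4993390 + ((176862 + (-496025 - 529175)) + (-112 - 1228))) = -1338646/(4993390 + ((176862 - 1025200) - 1340)) = -1338646/(4993390 + (-848338 - 1340)) = -1338646/(4993390 - 849678) = -1338646/4143712 = -1338646*1/4143712 = -669323/2071856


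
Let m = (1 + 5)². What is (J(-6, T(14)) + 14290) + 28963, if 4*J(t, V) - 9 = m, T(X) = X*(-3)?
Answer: 173057/4 ≈ 43264.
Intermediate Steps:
m = 36 (m = 6² = 36)
T(X) = -3*X
J(t, V) = 45/4 (J(t, V) = 9/4 + (¼)*36 = 9/4 + 9 = 45/4)
(J(-6, T(14)) + 14290) + 28963 = (45/4 + 14290) + 28963 = 57205/4 + 28963 = 173057/4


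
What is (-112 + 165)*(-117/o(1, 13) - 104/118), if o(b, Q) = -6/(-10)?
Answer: -612521/59 ≈ -10382.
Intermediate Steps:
o(b, Q) = ⅗ (o(b, Q) = -6*(-⅒) = ⅗)
(-112 + 165)*(-117/o(1, 13) - 104/118) = (-112 + 165)*(-117/⅗ - 104/118) = 53*(-117*5/3 - 104*1/118) = 53*(-195 - 52/59) = 53*(-11557/59) = -612521/59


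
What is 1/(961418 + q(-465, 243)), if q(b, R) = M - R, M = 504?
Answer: 1/961679 ≈ 1.0398e-6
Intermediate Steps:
q(b, R) = 504 - R
1/(961418 + q(-465, 243)) = 1/(961418 + (504 - 1*243)) = 1/(961418 + (504 - 243)) = 1/(961418 + 261) = 1/961679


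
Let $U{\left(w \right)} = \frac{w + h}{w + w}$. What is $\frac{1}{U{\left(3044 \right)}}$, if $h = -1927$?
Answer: $\frac{6088}{1117} \approx 5.4503$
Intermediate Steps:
$U{\left(w \right)} = \frac{-1927 + w}{2 w}$ ($U{\left(w \right)} = \frac{w - 1927}{w + w} = \frac{-1927 + w}{2 w}$)
$\frac{1}{U{\left(3044 \right)}} = \frac{1}{\frac{1}{2} \cdot \frac{1}{3044} \left(-1927 + 3044\right)} = \frac{1}{\frac{1}{2} \cdot \frac{1}{3044} \cdot 1117} = \frac{1}{\frac{1117}{6088}} = \frac{6088}{1117}$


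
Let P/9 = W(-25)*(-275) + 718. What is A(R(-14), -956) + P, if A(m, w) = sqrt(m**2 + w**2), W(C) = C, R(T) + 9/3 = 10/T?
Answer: 68337 + 2*sqrt(11195885)/7 ≈ 69293.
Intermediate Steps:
R(T) = -3 + 10/T
P = 68337 (P = 9*(-25*(-275) + 718) = 9*(6875 + 718) = 9*7593 = 68337)
A(R(-14), -956) + P = sqrt((-3 + 10/(-14))**2 + (-956)**2) + 68337 = sqrt((-3 + 10*(-1/14))**2 + 913936) + 68337 = sqrt((-3 - 5/7)**2 + 913936) + 68337 = sqrt((-26/7)**2 + 913936) + 68337 = sqrt(676/49 + 913936) + 68337 = sqrt(44783540/49) + 68337 = 2*sqrt(11195885)/7 + 68337 = 68337 + 2*sqrt(11195885)/7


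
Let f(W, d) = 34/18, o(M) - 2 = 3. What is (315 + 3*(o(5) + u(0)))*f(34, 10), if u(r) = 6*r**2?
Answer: 1870/3 ≈ 623.33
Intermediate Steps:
o(M) = 5 (o(M) = 2 + 3 = 5)
f(W, d) = 17/9 (f(W, d) = 34*(1/18) = 17/9)
(315 + 3*(o(5) + u(0)))*f(34, 10) = (315 + 3*(5 + 6*0**2))*(17/9) = (315 + 3*(5 + 6*0))*(17/9) = (315 + 3*(5 + 0))*(17/9) = (315 + 3*5)*(17/9) = (315 + 15)*(17/9) = 330*(17/9) = 1870/3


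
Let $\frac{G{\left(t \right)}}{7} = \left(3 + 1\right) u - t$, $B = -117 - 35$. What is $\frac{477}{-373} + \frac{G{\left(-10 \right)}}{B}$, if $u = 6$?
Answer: $- \frac{80639}{28348} \approx -2.8446$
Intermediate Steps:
$B = -152$
$G{\left(t \right)} = 168 - 7 t$ ($G{\left(t \right)} = 7 \left(\left(3 + 1\right) 6 - t\right) = 7 \left(4 \cdot 6 - t\right) = 7 \left(24 - t\right) = 168 - 7 t$)
$\frac{477}{-373} + \frac{G{\left(-10 \right)}}{B} = \frac{477}{-373} + \frac{168 - -70}{-152} = 477 \left(- \frac{1}{373}\right) + \left(168 + 70\right) \left(- \frac{1}{152}\right) = - \frac{477}{373} + 238 \left(- \frac{1}{152}\right) = - \frac{477}{373} - \frac{119}{76} = - \frac{80639}{28348}$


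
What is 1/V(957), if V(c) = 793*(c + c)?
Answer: 1/1517802 ≈ 6.5885e-7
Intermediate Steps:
V(c) = 1586*c (V(c) = 793*(2*c) = 1586*c)
1/V(957) = 1/(1586*957) = 1/1517802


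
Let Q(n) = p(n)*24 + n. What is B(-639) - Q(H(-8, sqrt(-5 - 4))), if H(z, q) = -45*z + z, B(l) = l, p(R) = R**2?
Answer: -2974687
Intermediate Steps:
H(z, q) = -44*z
Q(n) = n + 24*n**2 (Q(n) = n**2*24 + n = 24*n**2 + n = n + 24*n**2)
B(-639) - Q(H(-8, sqrt(-5 - 4))) = -639 - (-44*(-8))*(1 + 24*(-44*(-8))) = -639 - 352*(1 + 24*352) = -639 - 352*(1 + 8448) = -639 - 352*8449 = -639 - 1*2974048 = -639 - 2974048 = -2974687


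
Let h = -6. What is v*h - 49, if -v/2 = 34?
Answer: 359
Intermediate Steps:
v = -68 (v = -2*34 = -68)
v*h - 49 = -68*(-6) - 49 = 408 - 49 = 359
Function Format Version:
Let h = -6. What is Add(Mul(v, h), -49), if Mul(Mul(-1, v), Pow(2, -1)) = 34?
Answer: 359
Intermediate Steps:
v = -68 (v = Mul(-2, 34) = -68)
Add(Mul(v, h), -49) = Add(Mul(-68, -6), -49) = Add(408, -49) = 359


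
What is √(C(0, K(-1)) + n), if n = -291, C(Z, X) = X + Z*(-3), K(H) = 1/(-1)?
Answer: 2*I*√73 ≈ 17.088*I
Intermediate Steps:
K(H) = -1
C(Z, X) = X - 3*Z
√(C(0, K(-1)) + n) = √((-1 - 3*0) - 291) = √((-1 + 0) - 291) = √(-1 - 291) = √(-292) = 2*I*√73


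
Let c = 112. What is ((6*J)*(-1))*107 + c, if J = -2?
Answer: 1396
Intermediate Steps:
((6*J)*(-1))*107 + c = ((6*(-2))*(-1))*107 + 112 = -12*(-1)*107 + 112 = 12*107 + 112 = 1284 + 112 = 1396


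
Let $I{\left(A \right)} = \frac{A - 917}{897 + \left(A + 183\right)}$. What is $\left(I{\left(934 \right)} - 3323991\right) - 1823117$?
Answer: $- \frac{10366275495}{2014} \approx -5.1471 \cdot 10^{6}$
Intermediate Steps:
$I{\left(A \right)} = \frac{-917 + A}{1080 + A}$ ($I{\left(A \right)} = \frac{-917 + A}{897 + \left(183 + A\right)} = \frac{-917 + A}{1080 + A}$)
$\left(I{\left(934 \right)} - 3323991\right) - 1823117 = \left(\frac{-917 + 934}{1080 + 934} - 3323991\right) - 1823117 = \left(\frac{1}{2014} \cdot 17 - 3323991\right) - 1823117 = \left(\frac{17}{2014} - 3323991\right) - 1823117 = - \frac{6694517857}{2014} - 1823117 = - \frac{10366275495}{2014}$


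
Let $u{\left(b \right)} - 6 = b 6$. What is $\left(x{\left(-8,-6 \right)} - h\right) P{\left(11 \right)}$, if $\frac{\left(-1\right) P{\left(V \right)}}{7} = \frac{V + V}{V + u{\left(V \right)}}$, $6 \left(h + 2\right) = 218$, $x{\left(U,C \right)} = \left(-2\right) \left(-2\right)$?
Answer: $\frac{14014}{249} \approx 56.281$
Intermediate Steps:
$x{\left(U,C \right)} = 4$
$u{\left(b \right)} = 6 + 6 b$ ($u{\left(b \right)} = 6 + b 6 = 6 + 6 b$)
$h = \frac{103}{3}$ ($h = -2 + \frac{1}{6} \cdot 218 = -2 + \frac{109}{3} = \frac{103}{3} \approx 34.333$)
$P{\left(V \right)} = - \frac{14 V}{6 + 7 V}$ ($P{\left(V \right)} = - 7 \frac{V + V}{V + \left(6 + 6 V\right)} = - 7 \frac{2 V}{6 + 7 V} = - \frac{14 V}{6 + 7 V}$)
$\left(x{\left(-8,-6 \right)} - h\right) P{\left(11 \right)} = \left(4 - \frac{103}{3}\right) \left(\left(-14\right) 11 \frac{1}{6 + 7 \cdot 11}\right) = \left(4 - \frac{103}{3}\right) \left(\left(-14\right) 11 \frac{1}{6 + 77}\right) = - \frac{91 \left(\left(-14\right) 11 \cdot \frac{1}{83}\right)}{3} = \left(- \frac{91}{3}\right) \left(- \frac{154}{83}\right) = \frac{14014}{249}$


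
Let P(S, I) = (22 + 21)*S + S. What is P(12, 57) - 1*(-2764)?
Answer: 3292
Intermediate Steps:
P(S, I) = 44*S (P(S, I) = 43*S + S = 44*S)
P(12, 57) - 1*(-2764) = 44*12 - 1*(-2764) = 528 + 2764 = 3292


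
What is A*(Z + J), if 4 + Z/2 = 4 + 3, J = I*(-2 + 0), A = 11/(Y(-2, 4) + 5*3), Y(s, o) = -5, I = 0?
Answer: 33/5 ≈ 6.6000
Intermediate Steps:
A = 11/10 (A = 11/(-5 + 5*3) = 11/(-5 + 15) = 11/10 ≈ 1.1000)
J = 0 (J = 0*(-2 + 0) = 0*(-2) = 0)
Z = 6 (Z = -8 + 2*(4 + 3) = -8 + 2*7 = -8 + 14 = 6)
A*(Z + J) = 11*(6 + 0)/10 = (11/10)*6 = 33/5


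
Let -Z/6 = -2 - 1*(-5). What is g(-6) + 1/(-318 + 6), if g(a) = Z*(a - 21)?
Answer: 151631/312 ≈ 486.00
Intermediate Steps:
Z = -18 (Z = -6*(-2 - 1*(-5)) = -6*(-2 + 5) = -6*3 = -18)
g(a) = 378 - 18*a (g(a) = -18*(a - 21) = -18*(-21 + a) = 378 - 18*a)
g(-6) + 1/(-318 + 6) = (378 - 18*(-6)) + 1/(-318 + 6) = (378 + 108) + 1/(-312) = 486 - 1/312 = 151631/312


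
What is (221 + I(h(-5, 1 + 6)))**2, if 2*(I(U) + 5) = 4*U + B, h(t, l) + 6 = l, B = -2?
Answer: 47089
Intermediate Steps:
h(t, l) = -6 + l
I(U) = -6 + 2*U (I(U) = -5 + (4*U - 2)/2 = -5 + (-2 + 4*U)/2 = -5 + (-1 + 2*U) = -6 + 2*U)
(221 + I(h(-5, 1 + 6)))**2 = (221 + (-6 + 2*(-6 + (1 + 6))))**2 = (221 + (-6 + 2*(-6 + 7)))**2 = (221 + (-6 + 2*1))**2 = (221 + (-6 + 2))**2 = (221 - 4)**2 = 217**2 = 47089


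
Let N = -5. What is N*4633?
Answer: -23165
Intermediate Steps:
N*4633 = -5*4633 = -23165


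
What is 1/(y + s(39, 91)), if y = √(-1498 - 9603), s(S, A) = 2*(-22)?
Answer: -44/13037 - I*√11101/13037 ≈ -0.003375 - 0.0080817*I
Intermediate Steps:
s(S, A) = -44
y = I*√11101 (y = √(-11101) = I*√11101 ≈ 105.36*I)
1/(y + s(39, 91)) = 1/(I*√11101 - 44) = 1/(-44 + I*√11101)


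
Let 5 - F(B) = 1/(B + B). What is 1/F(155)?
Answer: 310/1549 ≈ 0.20013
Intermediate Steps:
F(B) = 5 - 1/(2*B) (F(B) = 5 - 1/(B + B) = 5 - 1/(2*B))
1/F(155) = 1/(5 - ½/155) = 1/(5 - ½*1/155) = 1/(5 - 1/310) = 1/(1549/310) = 310/1549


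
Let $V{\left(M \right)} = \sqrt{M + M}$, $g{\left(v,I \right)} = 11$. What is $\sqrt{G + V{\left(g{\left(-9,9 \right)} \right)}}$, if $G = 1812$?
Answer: $\sqrt{1812 + \sqrt{22}} \approx 42.623$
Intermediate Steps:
$V{\left(M \right)} = \sqrt{2} \sqrt{M}$ ($V{\left(M \right)} = \sqrt{2 M} = \sqrt{2} \sqrt{M}$)
$\sqrt{G + V{\left(g{\left(-9,9 \right)} \right)}} = \sqrt{1812 + \sqrt{2} \sqrt{11}} = \sqrt{1812 + \sqrt{22}}$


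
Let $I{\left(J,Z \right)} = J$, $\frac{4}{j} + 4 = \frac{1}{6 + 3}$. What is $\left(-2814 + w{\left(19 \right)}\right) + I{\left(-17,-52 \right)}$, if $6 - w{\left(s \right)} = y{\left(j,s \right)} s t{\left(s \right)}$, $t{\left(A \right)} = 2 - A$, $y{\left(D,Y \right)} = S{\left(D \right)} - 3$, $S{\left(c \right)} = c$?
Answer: $- \frac{144418}{35} \approx -4126.2$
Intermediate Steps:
$j = - \frac{36}{35}$ ($j = \frac{4}{-4 + \frac{1}{6 + 3}} = \frac{4}{-4 + \frac{1}{9}} = \frac{4}{- \frac{35}{9}} = 4 \left(- \frac{9}{35}\right) = - \frac{36}{35} \approx -1.0286$)
$y{\left(D,Y \right)} = -3 + D$ ($y{\left(D,Y \right)} = D - 3 = -3 + D$)
$w{\left(s \right)} = 6 + \frac{141 s \left(2 - s\right)}{35}$ ($w{\left(s \right)} = 6 - \left(-3 - \frac{36}{35}\right) s \left(2 - s\right) = 6 - - \frac{141 s}{35} \left(2 - s\right) = 6 - - \frac{141 s \left(2 - s\right)}{35} = 6 + \frac{141 s \left(2 - s\right)}{35}$)
$\left(-2814 + w{\left(19 \right)}\right) + I{\left(-17,-52 \right)} = \left(-2814 + \left(6 - \frac{2679 \left(-2 + 19\right)}{35}\right)\right) - 17 = \left(-2814 + \left(6 - \frac{2679}{35} \cdot 17\right)\right) - 17 = \left(-2814 + \left(6 - \frac{45543}{35}\right)\right) - 17 = \left(-2814 - \frac{45333}{35}\right) - 17 = - \frac{143823}{35} - 17 = - \frac{144418}{35}$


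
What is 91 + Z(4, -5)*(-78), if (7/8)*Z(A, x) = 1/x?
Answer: 3809/35 ≈ 108.83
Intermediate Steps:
Z(A, x) = 8/(7*x)
91 + Z(4, -5)*(-78) = 91 + ((8/7)/(-5))*(-78) = 91 + ((8/7)*(-⅕))*(-78) = 91 - 8/35*(-78) = 91 + 624/35 = 3809/35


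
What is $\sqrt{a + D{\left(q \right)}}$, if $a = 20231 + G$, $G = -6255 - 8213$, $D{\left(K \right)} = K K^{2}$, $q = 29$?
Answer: $2 \sqrt{7538} \approx 173.64$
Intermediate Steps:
$D{\left(K \right)} = K^{3}$
$G = -14468$ ($G = -6255 - 8213 = -14468$)
$a = 5763$ ($a = 20231 - 14468 = 5763$)
$\sqrt{a + D{\left(q \right)}} = \sqrt{5763 + 29^{3}} = \sqrt{5763 + 24389} = \sqrt{30152} = 2 \sqrt{7538}$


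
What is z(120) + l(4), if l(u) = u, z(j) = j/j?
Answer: 5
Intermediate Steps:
z(j) = 1
z(120) + l(4) = 1 + 4 = 5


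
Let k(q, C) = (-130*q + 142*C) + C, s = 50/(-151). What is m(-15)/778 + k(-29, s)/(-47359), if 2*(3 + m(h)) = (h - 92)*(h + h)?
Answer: 423804133/213986177 ≈ 1.9805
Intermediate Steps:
m(h) = -3 + h*(-92 + h) (m(h) = -3 + ((h - 92)*(h + h))/2 = -3 + ((-92 + h)*(2*h))/2 = -3 + (2*h*(-92 + h))/2 = -3 + h*(-92 + h))
s = -50/151 (s = 50*(-1/151) = -50/151 ≈ -0.33113)
k(q, C) = -130*q + 143*C
m(-15)/778 + k(-29, s)/(-47359) = (-3 + (-15)**2 - 92*(-15))/778 + (-130*(-29) + 143*(-50/151))/(-47359) = (-3 + 225 + 1380)*(1/778) + (3770 - 7150/151)*(-1/47359) = 1602*(1/778) + (562120/151)*(-1/47359) = 801/389 - 43240/550093 = 423804133/213986177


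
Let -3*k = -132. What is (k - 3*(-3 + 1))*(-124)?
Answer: -6200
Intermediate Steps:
k = 44 (k = -1/3*(-132) = 44)
(k - 3*(-3 + 1))*(-124) = (44 - 3*(-3 + 1))*(-124) = (44 - 3*(-2))*(-124) = (44 + 6)*(-124) = 50*(-124) = -6200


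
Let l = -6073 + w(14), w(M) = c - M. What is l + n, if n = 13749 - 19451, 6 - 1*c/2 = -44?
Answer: -11689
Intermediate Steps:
c = 100 (c = 12 - 2*(-44) = 12 + 88 = 100)
w(M) = 100 - M
l = -5987 (l = -6073 + (100 - 1*14) = -6073 + (100 - 14) = -6073 + 86 = -5987)
n = -5702
l + n = -5987 - 5702 = -11689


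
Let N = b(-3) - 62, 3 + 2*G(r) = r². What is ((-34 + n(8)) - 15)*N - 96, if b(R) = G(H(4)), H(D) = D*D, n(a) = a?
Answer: -5481/2 ≈ -2740.5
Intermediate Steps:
H(D) = D²
G(r) = -3/2 + r²/2
b(R) = 253/2 (b(R) = -3/2 + (4²)²/2 = -3/2 + (½)*16² = -3/2 + (½)*256 = -3/2 + 128 = 253/2)
N = 129/2 (N = 253/2 - 62 = 129/2 ≈ 64.500)
((-34 + n(8)) - 15)*N - 96 = ((-34 + 8) - 15)*(129/2) - 96 = (-26 - 15)*(129/2) - 96 = -41*129/2 - 96 = -5289/2 - 96 = -5481/2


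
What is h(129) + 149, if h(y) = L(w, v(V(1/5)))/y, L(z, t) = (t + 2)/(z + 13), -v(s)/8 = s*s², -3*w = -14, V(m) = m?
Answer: 42446617/284875 ≈ 149.00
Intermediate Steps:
w = 14/3 (w = -⅓*(-14) = 14/3 ≈ 4.6667)
v(s) = -8*s³ (v(s) = -8*s*s² = -8*s³)
L(z, t) = (2 + t)/(13 + z)
h(y) = 726/(6625*y) (h(y) = ((2 - 8*(1/5)³)/(13 + 14/3))/y = ((2 - 8*(⅕)³)/(53/3))/y = (3*(2 - 8*1/125)/53)/y = (3*(2 - 8/125)/53)/y = ((3/53)*(242/125))/y = 726/(6625*y))
h(129) + 149 = (726/6625)/129 + 149 = (726/6625)*(1/129) + 149 = 242/284875 + 149 = 42446617/284875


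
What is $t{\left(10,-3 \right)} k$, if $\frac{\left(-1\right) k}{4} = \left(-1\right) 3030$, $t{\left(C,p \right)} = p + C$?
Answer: $84840$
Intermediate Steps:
$t{\left(C,p \right)} = C + p$
$k = 12120$ ($k = - 4 \left(\left(-1\right) 3030\right) = \left(-4\right) \left(-3030\right) = 12120$)
$t{\left(10,-3 \right)} k = \left(10 - 3\right) 12120 = 7 \cdot 12120 = 84840$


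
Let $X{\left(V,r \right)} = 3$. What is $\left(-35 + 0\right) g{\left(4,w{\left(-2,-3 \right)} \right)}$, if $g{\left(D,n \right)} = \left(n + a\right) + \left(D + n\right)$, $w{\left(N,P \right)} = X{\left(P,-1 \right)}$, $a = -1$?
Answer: $-315$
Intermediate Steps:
$w{\left(N,P \right)} = 3$
$g{\left(D,n \right)} = -1 + D + 2 n$ ($g{\left(D,n \right)} = \left(n - 1\right) + \left(D + n\right) = \left(-1 + n\right) + \left(D + n\right) = -1 + D + 2 n$)
$\left(-35 + 0\right) g{\left(4,w{\left(-2,-3 \right)} \right)} = \left(-35 + 0\right) \left(-1 + 4 + 2 \cdot 3\right) = - 35 \left(-1 + 4 + 6\right) = \left(-35\right) 9 = -315$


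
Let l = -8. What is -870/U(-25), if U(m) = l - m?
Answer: -870/17 ≈ -51.176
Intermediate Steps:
U(m) = -8 - m
-870/U(-25) = -870/(-8 - 1*(-25)) = -870/(-8 + 25) = -870/17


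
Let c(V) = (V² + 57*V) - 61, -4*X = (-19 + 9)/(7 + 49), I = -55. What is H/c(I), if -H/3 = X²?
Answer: 25/715008 ≈ 3.4965e-5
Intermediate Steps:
X = 5/112 (X = -(-19 + 9)/(4*(7 + 49)) = -(-5)/(2*56) = -¼*(-5/28) = 5/112 ≈ 0.044643)
c(V) = -61 + V² + 57*V
H = -75/12544 (H = -3*(5/112)² = -3*25/12544 = -75/12544 ≈ -0.0059790)
H/c(I) = -75/(12544*(-61 + (-55)² + 57*(-55))) = -75/(12544*(-61 + 3025 - 3135)) = -75/12544/(-171) = -75/12544*(-1/171) = 25/715008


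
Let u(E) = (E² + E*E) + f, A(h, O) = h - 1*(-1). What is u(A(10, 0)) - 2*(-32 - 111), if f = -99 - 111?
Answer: 318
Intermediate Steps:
f = -210
A(h, O) = 1 + h (A(h, O) = h + 1 = 1 + h)
u(E) = -210 + 2*E² (u(E) = (E² + E*E) - 210 = (E² + E²) - 210 = 2*E² - 210 = -210 + 2*E²)
u(A(10, 0)) - 2*(-32 - 111) = (-210 + 2*(1 + 10)²) - 2*(-32 - 111) = (-210 + 2*11²) - 2*(-143) = (-210 + 2*121) - 1*(-286) = (-210 + 242) + 286 = 32 + 286 = 318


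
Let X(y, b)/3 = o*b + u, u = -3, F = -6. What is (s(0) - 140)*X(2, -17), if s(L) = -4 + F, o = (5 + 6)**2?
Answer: 927000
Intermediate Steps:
o = 121 (o = 11**2 = 121)
s(L) = -10 (s(L) = -4 - 6 = -10)
X(y, b) = -9 + 363*b (X(y, b) = 3*(121*b - 3) = 3*(-3 + 121*b) = -9 + 363*b)
(s(0) - 140)*X(2, -17) = (-10 - 140)*(-9 + 363*(-17)) = -150*(-9 - 6171) = -150*(-6180) = 927000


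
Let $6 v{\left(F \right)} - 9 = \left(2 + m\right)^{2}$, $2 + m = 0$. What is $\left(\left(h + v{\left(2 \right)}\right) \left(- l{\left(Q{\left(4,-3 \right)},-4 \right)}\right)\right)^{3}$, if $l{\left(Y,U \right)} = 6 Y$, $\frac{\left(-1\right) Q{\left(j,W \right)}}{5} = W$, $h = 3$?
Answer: $-66430125$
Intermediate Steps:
$m = -2$ ($m = -2 + 0 = -2$)
$Q{\left(j,W \right)} = - 5 W$
$v{\left(F \right)} = \frac{3}{2}$ ($v{\left(F \right)} = \frac{3}{2} + \frac{\left(2 - 2\right)^{2}}{6} = \frac{3}{2} + \frac{0^{2}}{6} = \frac{3}{2} + \frac{1}{6} \cdot 0 = \frac{3}{2} + 0 = \frac{3}{2}$)
$\left(\left(h + v{\left(2 \right)}\right) \left(- l{\left(Q{\left(4,-3 \right)},-4 \right)}\right)\right)^{3} = \left(\left(3 + \frac{3}{2}\right) \left(- 6 \left(\left(-5\right) \left(-3\right)\right)\right)\right)^{3} = \left(\frac{9 \left(- 6 \cdot 15\right)}{2}\right)^{3} = \left(\frac{9 \left(\left(-1\right) 90\right)}{2}\right)^{3} = \left(\frac{9}{2} \left(-90\right)\right)^{3} = \left(-405\right)^{3} = -66430125$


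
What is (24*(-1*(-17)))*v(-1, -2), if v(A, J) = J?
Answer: -816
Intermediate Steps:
(24*(-1*(-17)))*v(-1, -2) = (24*(-1*(-17)))*(-2) = (24*17)*(-2) = 408*(-2) = -816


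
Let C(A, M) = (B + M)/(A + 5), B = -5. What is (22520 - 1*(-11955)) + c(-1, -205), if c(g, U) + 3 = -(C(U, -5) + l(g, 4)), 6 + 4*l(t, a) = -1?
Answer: 344737/10 ≈ 34474.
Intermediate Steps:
C(A, M) = (-5 + M)/(5 + A) (C(A, M) = (-5 + M)/(A + 5) = (-5 + M)/(5 + A))
l(t, a) = -7/4 (l(t, a) = -3/2 + (¼)*(-1) = -3/2 - ¼ = -7/4)
c(g, U) = -5/4 + 10/(5 + U) (c(g, U) = -3 - ((-5 - 5)/(5 + U) - 7/4) = -3 - (-10/(5 + U) - 7/4) = -3 - (-7/4 - 10/(5 + U)) = -3 + (7/4 + 10/(5 + U)) = -5/4 + 10/(5 + U))
(22520 - 1*(-11955)) + c(-1, -205) = (22520 - 1*(-11955)) + 5*(3 - 1*(-205))/(4*(5 - 205)) = (22520 + 11955) + (5/4)*(3 + 205)/(-200) = 34475 + (5/4)*(-1/200)*208 = 34475 - 13/10 = 344737/10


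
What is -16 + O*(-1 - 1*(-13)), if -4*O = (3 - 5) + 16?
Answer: -58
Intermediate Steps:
O = -7/2 (O = -((3 - 5) + 16)/4 = -(-2 + 16)/4 = -1/4*14 = -7/2 ≈ -3.5000)
-16 + O*(-1 - 1*(-13)) = -16 - 7*(-1 - 1*(-13))/2 = -16 - 7*(-1 + 13)/2 = -16 - 7/2*12 = -16 - 42 = -58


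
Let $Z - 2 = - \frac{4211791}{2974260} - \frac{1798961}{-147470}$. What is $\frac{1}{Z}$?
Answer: $\frac{43861412220}{560669316949} \approx 0.078231$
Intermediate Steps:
$Z = \frac{560669316949}{43861412220}$ ($Z = 2 - \left(- \frac{1798961}{147470} + \frac{4211791}{2974260}\right) = 2 - - \frac{472946492509}{43861412220} = 2 + \left(- \frac{4211791}{2974260} + \frac{1798961}{147470}\right) = 2 + \frac{472946492509}{43861412220} = \frac{560669316949}{43861412220} \approx 12.783$)
$\frac{1}{Z} = \frac{1}{\frac{560669316949}{43861412220}} = \frac{43861412220}{560669316949}$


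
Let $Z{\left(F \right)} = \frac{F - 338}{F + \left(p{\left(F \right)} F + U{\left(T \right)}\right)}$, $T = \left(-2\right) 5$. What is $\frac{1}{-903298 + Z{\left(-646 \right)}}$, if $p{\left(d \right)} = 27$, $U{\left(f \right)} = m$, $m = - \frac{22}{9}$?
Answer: $- \frac{81407}{73534775858} \approx -1.1071 \cdot 10^{-6}$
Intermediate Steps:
$T = -10$
$m = - \frac{22}{9}$ ($m = \left(-22\right) \frac{1}{9} = - \frac{22}{9} \approx -2.4444$)
$U{\left(f \right)} = - \frac{22}{9}$
$Z{\left(F \right)} = \frac{-338 + F}{- \frac{22}{9} + 28 F}$ ($Z{\left(F \right)} = \frac{F - 338}{F + \left(27 F - \frac{22}{9}\right)} = \frac{-338 + F}{F + \left(- \frac{22}{9} + 27 F\right)} = \frac{-338 + F}{- \frac{22}{9} + 28 F}$)
$\frac{1}{-903298 + Z{\left(-646 \right)}} = \frac{1}{-903298 + \frac{9 \left(-338 - 646\right)}{2 \left(-11 + 126 \left(-646\right)\right)}} = \frac{1}{-903298 + \frac{9}{2} \frac{1}{-11 - 81396} \left(-984\right)} = \frac{1}{-903298 + \frac{9}{2} \frac{1}{-81407} \left(-984\right)} = \frac{1}{-903298 + \frac{9}{2} \left(- \frac{1}{81407}\right) \left(-984\right)} = \frac{1}{-903298 + \frac{4428}{81407}} = \frac{1}{- \frac{73534775858}{81407}} = - \frac{81407}{73534775858}$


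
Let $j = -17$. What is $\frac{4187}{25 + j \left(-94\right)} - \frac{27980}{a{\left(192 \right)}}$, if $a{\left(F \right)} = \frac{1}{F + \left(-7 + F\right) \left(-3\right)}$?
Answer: $\frac{16484393207}{1623} \approx 1.0157 \cdot 10^{7}$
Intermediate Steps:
$a{\left(F \right)} = \frac{1}{21 - 2 F}$ ($a{\left(F \right)} = \frac{1}{F - \left(-21 + 3 F\right)} = \frac{1}{21 - 2 F}$)
$\frac{4187}{25 + j \left(-94\right)} - \frac{27980}{a{\left(192 \right)}} = \frac{4187}{25 - -1598} - \frac{27980}{\left(-1\right) \frac{1}{-21 + 2 \cdot 192}} = \frac{4187}{25 + 1598} - \frac{27980}{\left(-1\right) \frac{1}{-21 + 384}} = \frac{4187}{1623} - \frac{27980}{\left(-1\right) \frac{1}{363}} = 4187 \cdot \frac{1}{1623} - \frac{27980}{\left(-1\right) \frac{1}{363}} = \frac{4187}{1623} - \frac{27980}{- \frac{1}{363}} = \frac{4187}{1623} - -10156740 = \frac{4187}{1623} + 10156740 = \frac{16484393207}{1623}$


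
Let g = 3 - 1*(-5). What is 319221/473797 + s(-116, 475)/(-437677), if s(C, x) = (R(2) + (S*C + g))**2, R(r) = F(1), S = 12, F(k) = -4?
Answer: -773075077951/207370049569 ≈ -3.7280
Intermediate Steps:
R(r) = -4
g = 8 (g = 3 + 5 = 8)
s(C, x) = (4 + 12*C)**2 (s(C, x) = (-4 + (12*C + 8))**2 = (-4 + (8 + 12*C))**2 = (4 + 12*C)**2)
319221/473797 + s(-116, 475)/(-437677) = 319221/473797 + (16*(1 + 3*(-116))**2)/(-437677) = 319221*(1/473797) + (16*(1 - 348)**2)*(-1/437677) = 319221/473797 + (16*(-347)**2)*(-1/437677) = 319221/473797 + (16*120409)*(-1/437677) = 319221/473797 + 1926544*(-1/437677) = 319221/473797 - 1926544/437677 = -773075077951/207370049569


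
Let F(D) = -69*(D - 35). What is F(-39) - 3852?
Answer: 1254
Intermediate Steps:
F(D) = 2415 - 69*D (F(D) = -69*(-35 + D) = 2415 - 69*D)
F(-39) - 3852 = (2415 - 69*(-39)) - 3852 = (2415 + 2691) - 3852 = 5106 - 3852 = 1254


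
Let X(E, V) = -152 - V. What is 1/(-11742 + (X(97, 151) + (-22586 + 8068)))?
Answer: -1/26563 ≈ -3.7646e-5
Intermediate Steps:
1/(-11742 + (X(97, 151) + (-22586 + 8068))) = 1/(-11742 + ((-152 - 1*151) + (-22586 + 8068))) = 1/(-11742 + ((-152 - 151) - 14518)) = 1/(-11742 + (-303 - 14518)) = 1/(-11742 - 14821) = 1/(-26563) = -1/26563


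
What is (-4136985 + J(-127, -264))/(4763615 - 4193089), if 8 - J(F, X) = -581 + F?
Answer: -4136269/570526 ≈ -7.2499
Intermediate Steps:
J(F, X) = 589 - F (J(F, X) = 8 - (-581 + F) = 8 + (581 - F) = 589 - F)
(-4136985 + J(-127, -264))/(4763615 - 4193089) = (-4136985 + (589 - 1*(-127)))/(4763615 - 4193089) = (-4136985 + (589 + 127))/570526 = (-4136985 + 716)*(1/570526) = -4136269*1/570526 = -4136269/570526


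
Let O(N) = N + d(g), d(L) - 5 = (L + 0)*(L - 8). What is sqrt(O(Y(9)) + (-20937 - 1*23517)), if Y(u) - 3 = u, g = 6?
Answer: I*sqrt(44449) ≈ 210.83*I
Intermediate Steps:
d(L) = 5 + L*(-8 + L) (d(L) = 5 + (L + 0)*(L - 8) = 5 + L*(-8 + L))
Y(u) = 3 + u
O(N) = -7 + N (O(N) = N + (5 + 6**2 - 8*6) = N + (5 + 36 - 48) = N - 7 = -7 + N)
sqrt(O(Y(9)) + (-20937 - 1*23517)) = sqrt((-7 + (3 + 9)) + (-20937 - 1*23517)) = sqrt((-7 + 12) + (-20937 - 23517)) = sqrt(5 - 44454) = sqrt(-44449) = I*sqrt(44449)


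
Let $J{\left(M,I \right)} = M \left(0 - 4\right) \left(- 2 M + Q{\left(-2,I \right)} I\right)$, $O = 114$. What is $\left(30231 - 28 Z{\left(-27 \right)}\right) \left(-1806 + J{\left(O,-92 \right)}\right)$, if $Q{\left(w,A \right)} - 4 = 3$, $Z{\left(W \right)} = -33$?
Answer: $12331959030$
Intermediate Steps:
$Q{\left(w,A \right)} = 7$ ($Q{\left(w,A \right)} = 4 + 3 = 7$)
$J{\left(M,I \right)} = - 4 M \left(- 2 M + 7 I\right)$ ($J{\left(M,I \right)} = M \left(0 - 4\right) \left(- 2 M + 7 I\right) = M \left(-4\right) \left(- 2 M + 7 I\right) = - 4 M \left(- 2 M + 7 I\right)$)
$\left(30231 - 28 Z{\left(-27 \right)}\right) \left(-1806 + J{\left(O,-92 \right)}\right) = \left(30231 - -924\right) \left(-1806 + 4 \cdot 114 \left(\left(-7\right) \left(-92\right) + 2 \cdot 114\right)\right) = \left(30231 + 924\right) \left(-1806 + 4 \cdot 114 \left(644 + 228\right)\right) = 31155 \left(-1806 + 4 \cdot 114 \cdot 872\right) = 31155 \left(-1806 + 397632\right) = 31155 \cdot 395826 = 12331959030$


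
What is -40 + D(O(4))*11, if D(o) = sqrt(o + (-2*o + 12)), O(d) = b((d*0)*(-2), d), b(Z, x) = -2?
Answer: -40 + 11*sqrt(14) ≈ 1.1582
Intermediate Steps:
O(d) = -2
D(o) = sqrt(12 - o) (D(o) = sqrt(o + (12 - 2*o)) = sqrt(12 - o))
-40 + D(O(4))*11 = -40 + sqrt(12 - 1*(-2))*11 = -40 + sqrt(12 + 2)*11 = -40 + sqrt(14)*11 = -40 + 11*sqrt(14)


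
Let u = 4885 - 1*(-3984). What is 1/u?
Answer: 1/8869 ≈ 0.00011275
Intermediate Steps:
u = 8869 (u = 4885 + 3984 = 8869)
1/u = 1/8869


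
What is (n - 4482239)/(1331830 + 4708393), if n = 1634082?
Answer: -2848157/6040223 ≈ -0.47153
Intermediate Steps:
(n - 4482239)/(1331830 + 4708393) = (1634082 - 4482239)/(1331830 + 4708393) = -2848157/6040223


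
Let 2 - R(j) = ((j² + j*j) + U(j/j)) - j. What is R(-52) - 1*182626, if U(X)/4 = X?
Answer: -188088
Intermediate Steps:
U(X) = 4*X
R(j) = -2 + j - 2*j² (R(j) = 2 - (((j² + j*j) + 4*(j/j)) - j) = 2 - (((j² + j²) + 4*1) - j) = 2 - ((2*j² + 4) - j) = 2 - ((4 + 2*j²) - j) = 2 - (4 - j + 2*j²) = 2 + (-4 + j - 2*j²) = -2 + j - 2*j²)
R(-52) - 1*182626 = (-2 - 52 - 2*(-52)²) - 1*182626 = (-2 - 52 - 2*2704) - 182626 = (-2 - 52 - 5408) - 182626 = -5462 - 182626 = -188088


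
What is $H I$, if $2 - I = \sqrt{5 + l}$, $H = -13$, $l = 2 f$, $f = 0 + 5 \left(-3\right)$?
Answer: $-26 + 65 i \approx -26.0 + 65.0 i$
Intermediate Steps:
$f = -15$ ($f = 0 - 15 = -15$)
$l = -30$ ($l = 2 \left(-15\right) = -30$)
$I = 2 - 5 i$ ($I = 2 - \sqrt{5 - 30} = 2 - \sqrt{-25} = 2 - 5 i \approx 2.0 - 5.0 i$)
$H I = - 13 \left(2 - 5 i\right) = -26 + 65 i$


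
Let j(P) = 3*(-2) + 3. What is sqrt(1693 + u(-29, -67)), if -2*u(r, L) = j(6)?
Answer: sqrt(6778)/2 ≈ 41.164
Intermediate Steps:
j(P) = -3 (j(P) = -6 + 3 = -3)
u(r, L) = 3/2 (u(r, L) = -1/2*(-3) = 3/2)
sqrt(1693 + u(-29, -67)) = sqrt(1693 + 3/2) = sqrt(3389/2) = sqrt(6778)/2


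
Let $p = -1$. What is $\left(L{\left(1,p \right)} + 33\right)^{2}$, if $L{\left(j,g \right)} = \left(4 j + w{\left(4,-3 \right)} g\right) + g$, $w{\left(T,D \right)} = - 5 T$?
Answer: $3136$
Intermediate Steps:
$L{\left(j,g \right)} = - 19 g + 4 j$ ($L{\left(j,g \right)} = \left(4 j + \left(-5\right) 4 g\right) + g = \left(4 j - 20 g\right) + g = \left(- 20 g + 4 j\right) + g = - 19 g + 4 j$)
$\left(L{\left(1,p \right)} + 33\right)^{2} = \left(\left(\left(-19\right) \left(-1\right) + 4 \cdot 1\right) + 33\right)^{2} = \left(\left(19 + 4\right) + 33\right)^{2} = \left(23 + 33\right)^{2} = 56^{2} = 3136$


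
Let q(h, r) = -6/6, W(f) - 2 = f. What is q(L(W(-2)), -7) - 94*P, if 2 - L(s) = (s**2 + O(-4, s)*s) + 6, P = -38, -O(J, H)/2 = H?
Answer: 3571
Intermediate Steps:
W(f) = 2 + f
O(J, H) = -2*H
L(s) = -4 + s**2 (L(s) = 2 - ((s**2 + (-2*s)*s) + 6) = 2 - ((s**2 - 2*s**2) + 6) = 2 - (-s**2 + 6) = 2 - (6 - s**2) = 2 + (-6 + s**2) = -4 + s**2)
q(h, r) = -1 (q(h, r) = -6*1/6 = -1)
q(L(W(-2)), -7) - 94*P = -1 - 94*(-38) = -1 + 3572 = 3571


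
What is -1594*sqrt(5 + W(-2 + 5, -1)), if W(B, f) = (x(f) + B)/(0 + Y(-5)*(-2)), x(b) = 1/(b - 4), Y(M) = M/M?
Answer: -4782*sqrt(10)/5 ≈ -3024.4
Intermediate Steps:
Y(M) = 1
x(b) = 1/(-4 + b)
W(B, f) = -B/2 - 1/(2*(-4 + f)) (W(B, f) = (1/(-4 + f) + B)/(0 + 1*(-2)) = (B + 1/(-4 + f))/(0 - 2) = (B + 1/(-4 + f))/(-2) = (B + 1/(-4 + f))*(-1/2) = -B/2 - 1/(2*(-4 + f)))
-1594*sqrt(5 + W(-2 + 5, -1)) = -1594*sqrt(5 + (-1 - (-2 + 5)*(-4 - 1))/(2*(-4 - 1))) = -1594*sqrt(5 + (1/2)*(-1 - 1*3*(-5))/(-5)) = -1594*sqrt(5 + (1/2)*(-1/5)*(-1 + 15)) = -1594*sqrt(5 + (1/2)*(-1/5)*14) = -1594*sqrt(5 - 7/5) = -4782*sqrt(10)/5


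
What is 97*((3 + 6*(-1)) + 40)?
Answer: 3589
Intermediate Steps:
97*((3 + 6*(-1)) + 40) = 97*((3 - 6) + 40) = 97*(-3 + 40) = 97*37 = 3589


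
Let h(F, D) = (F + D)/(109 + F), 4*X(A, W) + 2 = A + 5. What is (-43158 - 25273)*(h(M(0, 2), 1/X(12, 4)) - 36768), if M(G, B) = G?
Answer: 4113775824356/1635 ≈ 2.5161e+9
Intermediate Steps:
X(A, W) = ¾ + A/4 (X(A, W) = -½ + (A + 5)/4 = -½ + (5 + A)/4 = -½ + (5/4 + A/4) = ¾ + A/4)
h(F, D) = (D + F)/(109 + F)
(-43158 - 25273)*(h(M(0, 2), 1/X(12, 4)) - 36768) = (-43158 - 25273)*((1/(¾ + (¼)*12) + 0)/(109 + 0) - 36768) = -68431*((1/(¾ + 3) + 0)/109 - 36768) = -68431*((1/(15/4) + 0)/109 - 36768) = -68431*((4/15 + 0)/109 - 36768) = -68431*((1/109)*(4/15) - 36768) = -68431*(4/1635 - 36768) = -68431*(-60115676/1635) = 4113775824356/1635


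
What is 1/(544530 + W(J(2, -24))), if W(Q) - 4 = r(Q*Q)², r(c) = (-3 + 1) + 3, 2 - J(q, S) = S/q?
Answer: 1/544535 ≈ 1.8364e-6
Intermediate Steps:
J(q, S) = 2 - S/q
r(c) = 1 (r(c) = -2 + 3 = 1)
W(Q) = 5 (W(Q) = 4 + 1² = 4 + 1 = 5)
1/(544530 + W(J(2, -24))) = 1/(544530 + 5) = 1/544535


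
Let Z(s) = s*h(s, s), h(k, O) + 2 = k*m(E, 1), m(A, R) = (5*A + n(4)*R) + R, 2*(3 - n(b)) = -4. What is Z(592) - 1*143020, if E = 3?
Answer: 7215540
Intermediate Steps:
n(b) = 5 (n(b) = 3 - 1/2*(-4) = 3 + 2 = 5)
m(A, R) = 5*A + 6*R (m(A, R) = (5*A + 5*R) + R = 5*A + 6*R)
h(k, O) = -2 + 21*k (h(k, O) = -2 + k*(5*3 + 6*1) = -2 + k*(15 + 6) = -2 + k*21 = -2 + 21*k)
Z(s) = s*(-2 + 21*s)
Z(592) - 1*143020 = 592*(-2 + 21*592) - 1*143020 = 592*(-2 + 12432) - 143020 = 592*12430 - 143020 = 7358560 - 143020 = 7215540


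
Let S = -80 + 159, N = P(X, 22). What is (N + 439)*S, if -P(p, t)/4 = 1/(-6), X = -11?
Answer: 104201/3 ≈ 34734.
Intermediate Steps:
P(p, t) = ⅔ (P(p, t) = -4/(-6) = -4*(-⅙) = ⅔)
N = ⅔ ≈ 0.66667
S = 79
(N + 439)*S = (⅔ + 439)*79 = (1319/3)*79 = 104201/3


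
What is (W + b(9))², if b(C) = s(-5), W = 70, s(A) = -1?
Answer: 4761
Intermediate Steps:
b(C) = -1
(W + b(9))² = (70 - 1)² = 69² = 4761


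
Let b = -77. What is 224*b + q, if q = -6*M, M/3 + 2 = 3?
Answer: -17266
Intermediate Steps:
M = 3 (M = -6 + 3*3 = -6 + 9 = 3)
q = -18 (q = -6*3 = -18)
224*b + q = 224*(-77) - 18 = -17248 - 18 = -17266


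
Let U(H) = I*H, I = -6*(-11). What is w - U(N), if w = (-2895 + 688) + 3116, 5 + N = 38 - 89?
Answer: 4605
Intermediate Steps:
N = -56 (N = -5 + (38 - 89) = -5 - 51 = -56)
I = 66
U(H) = 66*H
w = 909 (w = -2207 + 3116 = 909)
w - U(N) = 909 - 66*(-56) = 909 - 1*(-3696) = 909 + 3696 = 4605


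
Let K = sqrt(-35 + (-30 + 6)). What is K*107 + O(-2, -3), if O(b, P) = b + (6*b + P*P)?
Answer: -5 + 107*I*sqrt(59) ≈ -5.0 + 821.88*I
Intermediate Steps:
K = I*sqrt(59) (K = sqrt(-35 - 24) = sqrt(-59) = I*sqrt(59) ≈ 7.6811*I)
O(b, P) = P**2 + 7*b (O(b, P) = b + (6*b + P**2) = b + (P**2 + 6*b) = P**2 + 7*b)
K*107 + O(-2, -3) = (I*sqrt(59))*107 + ((-3)**2 + 7*(-2)) = 107*I*sqrt(59) + (9 - 14) = 107*I*sqrt(59) - 5 = -5 + 107*I*sqrt(59)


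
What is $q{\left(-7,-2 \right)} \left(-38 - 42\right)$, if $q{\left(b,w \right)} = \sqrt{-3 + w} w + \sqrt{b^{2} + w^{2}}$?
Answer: $- 80 \sqrt{53} + 160 i \sqrt{5} \approx -582.41 + 357.77 i$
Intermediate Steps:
$q{\left(b,w \right)} = \sqrt{b^{2} + w^{2}} + w \sqrt{-3 + w}$ ($q{\left(b,w \right)} = w \sqrt{-3 + w} + \sqrt{b^{2} + w^{2}} = \sqrt{b^{2} + w^{2}} + w \sqrt{-3 + w}$)
$q{\left(-7,-2 \right)} \left(-38 - 42\right) = \left(\sqrt{\left(-7\right)^{2} + \left(-2\right)^{2}} - 2 \sqrt{-3 - 2}\right) \left(-38 - 42\right) = \left(\sqrt{49 + 4} - 2 \sqrt{-5}\right) \left(-80\right) = \left(\sqrt{53} - 2 i \sqrt{5}\right) \left(-80\right) = - 80 \sqrt{53} + 160 i \sqrt{5}$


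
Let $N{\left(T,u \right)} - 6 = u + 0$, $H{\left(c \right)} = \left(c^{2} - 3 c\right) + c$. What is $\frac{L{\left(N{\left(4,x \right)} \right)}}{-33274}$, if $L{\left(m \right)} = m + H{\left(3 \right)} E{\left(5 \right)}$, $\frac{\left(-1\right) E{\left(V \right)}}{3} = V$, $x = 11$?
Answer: $\frac{14}{16637} \approx 0.0008415$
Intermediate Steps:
$E{\left(V \right)} = - 3 V$
$H{\left(c \right)} = c^{2} - 2 c$
$N{\left(T,u \right)} = 6 + u$ ($N{\left(T,u \right)} = 6 + \left(u + 0\right) = 6 + u$)
$L{\left(m \right)} = -45 + m$ ($L{\left(m \right)} = m + 3 \left(-2 + 3\right) \left(\left(-3\right) 5\right) = m + 3 \cdot 1 \left(-15\right) = m + 3 \left(-15\right) = m - 45 = -45 + m$)
$\frac{L{\left(N{\left(4,x \right)} \right)}}{-33274} = \frac{-45 + \left(6 + 11\right)}{-33274} = \left(-45 + 17\right) \left(- \frac{1}{33274}\right) = \left(-28\right) \left(- \frac{1}{33274}\right) = \frac{14}{16637}$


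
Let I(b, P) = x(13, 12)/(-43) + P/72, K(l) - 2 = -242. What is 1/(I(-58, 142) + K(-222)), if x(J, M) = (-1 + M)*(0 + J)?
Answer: -1548/373615 ≈ -0.0041433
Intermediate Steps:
x(J, M) = J*(-1 + M) (x(J, M) = (-1 + M)*J = J*(-1 + M))
K(l) = -240 (K(l) = 2 - 242 = -240)
I(b, P) = -143/43 + P/72 (I(b, P) = (13*(-1 + 12))/(-43) + P/72 = (13*11)*(-1/43) + P*(1/72) = 143*(-1/43) + P/72 = -143/43 + P/72)
1/(I(-58, 142) + K(-222)) = 1/((-143/43 + (1/72)*142) - 240) = 1/((-143/43 + 71/36) - 240) = 1/(-2095/1548 - 240) = 1/(-373615/1548) = -1548/373615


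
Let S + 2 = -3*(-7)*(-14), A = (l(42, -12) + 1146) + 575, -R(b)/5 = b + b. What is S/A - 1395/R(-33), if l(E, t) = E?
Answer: -170471/38786 ≈ -4.3952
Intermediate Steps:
R(b) = -10*b (R(b) = -5*(b + b) = -10*b)
A = 1763 (A = (42 + 1146) + 575 = 1188 + 575 = 1763)
S = -296 (S = -2 - 3*(-7)*(-14) = -2 + 21*(-14) = -2 - 294 = -296)
S/A - 1395/R(-33) = -296/1763 - 1395/((-10*(-33))) = -296*1/1763 - 1395/330 = -296/1763 - 1395*1/330 = -296/1763 - 93/22 = -170471/38786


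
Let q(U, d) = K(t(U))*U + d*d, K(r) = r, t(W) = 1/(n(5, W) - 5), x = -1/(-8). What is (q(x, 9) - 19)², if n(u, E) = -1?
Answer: 8850625/2304 ≈ 3841.4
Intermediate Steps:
x = ⅛ (x = -1*(-⅛) = ⅛ ≈ 0.12500)
t(W) = -⅙ (t(W) = 1/(-1 - 5) = 1/(-6) = -⅙)
q(U, d) = d² - U/6 (q(U, d) = -U/6 + d*d = -U/6 + d² = d² - U/6)
(q(x, 9) - 19)² = ((9² - ⅙*⅛) - 19)² = ((81 - 1/48) - 19)² = (3887/48 - 19)² = (2975/48)² = 8850625/2304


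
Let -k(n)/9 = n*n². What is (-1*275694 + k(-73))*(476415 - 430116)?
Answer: 149335526241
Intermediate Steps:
k(n) = -9*n³ (k(n) = -9*n*n² = -9*n³)
(-1*275694 + k(-73))*(476415 - 430116) = (-1*275694 - 9*(-73)³)*(476415 - 430116) = (-275694 - 9*(-389017))*46299 = (-275694 + 3501153)*46299 = 3225459*46299 = 149335526241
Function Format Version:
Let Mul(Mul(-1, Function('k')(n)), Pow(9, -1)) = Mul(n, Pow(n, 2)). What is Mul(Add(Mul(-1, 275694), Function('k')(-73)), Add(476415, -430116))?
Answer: 149335526241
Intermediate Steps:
Function('k')(n) = Mul(-9, Pow(n, 3)) (Function('k')(n) = Mul(-9, Mul(n, Pow(n, 2))) = Mul(-9, Pow(n, 3)))
Mul(Add(Mul(-1, 275694), Function('k')(-73)), Add(476415, -430116)) = Mul(Add(Mul(-1, 275694), Mul(-9, Pow(-73, 3))), Add(476415, -430116)) = Mul(Add(-275694, Mul(-9, -389017)), 46299) = Mul(Add(-275694, 3501153), 46299) = Mul(3225459, 46299) = 149335526241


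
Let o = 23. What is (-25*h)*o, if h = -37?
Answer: 21275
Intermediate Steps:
(-25*h)*o = -25*(-37)*23 = 925*23 = 21275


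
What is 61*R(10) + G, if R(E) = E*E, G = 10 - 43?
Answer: 6067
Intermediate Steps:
G = -33
R(E) = E²
61*R(10) + G = 61*10² - 33 = 61*100 - 33 = 6100 - 33 = 6067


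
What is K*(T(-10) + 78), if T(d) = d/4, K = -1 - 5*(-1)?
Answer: 302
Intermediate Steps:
K = 4 (K = -1 + 5 = 4)
T(d) = d/4 (T(d) = d*(1/4) = d/4)
K*(T(-10) + 78) = 4*((1/4)*(-10) + 78) = 4*(-5/2 + 78) = 4*(151/2) = 302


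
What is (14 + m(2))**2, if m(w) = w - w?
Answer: 196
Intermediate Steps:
m(w) = 0
(14 + m(2))**2 = (14 + 0)**2 = 14**2 = 196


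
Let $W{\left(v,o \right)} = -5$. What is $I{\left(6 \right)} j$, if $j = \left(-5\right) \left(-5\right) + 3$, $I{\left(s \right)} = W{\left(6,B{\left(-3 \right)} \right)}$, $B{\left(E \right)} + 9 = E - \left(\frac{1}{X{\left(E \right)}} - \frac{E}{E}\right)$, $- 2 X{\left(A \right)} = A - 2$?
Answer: $-140$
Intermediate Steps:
$X{\left(A \right)} = 1 - \frac{A}{2}$ ($X{\left(A \right)} = - \frac{A - 2}{2} = - \frac{-2 + A}{2} = 1 - \frac{A}{2}$)
$B{\left(E \right)} = -8 + E - \frac{1}{1 - \frac{E}{2}}$ ($B{\left(E \right)} = -9 - \left(\frac{1}{1 - \frac{E}{2}} - E - \frac{E}{E}\right) = -9 + \left(E + \left(- \frac{1}{1 - \frac{E}{2}} + 1\right)\right) = -9 + \left(E + \left(1 - \frac{1}{1 - \frac{E}{2}}\right)\right) = -9 + \left(1 + E - \frac{1}{1 - \frac{E}{2}}\right) = -8 + E - \frac{1}{1 - \frac{E}{2}}$)
$I{\left(s \right)} = -5$
$j = 28$ ($j = 25 + 3 = 28$)
$I{\left(6 \right)} j = \left(-5\right) 28 = -140$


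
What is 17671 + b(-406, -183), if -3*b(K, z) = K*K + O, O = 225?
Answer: -112048/3 ≈ -37349.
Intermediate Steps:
b(K, z) = -75 - K**2/3 (b(K, z) = -(K*K + 225)/3 = -(K**2 + 225)/3 = -(225 + K**2)/3 = -75 - K**2/3)
17671 + b(-406, -183) = 17671 + (-75 - 1/3*(-406)**2) = 17671 + (-75 - 1/3*164836) = 17671 + (-75 - 164836/3) = 17671 - 165061/3 = -112048/3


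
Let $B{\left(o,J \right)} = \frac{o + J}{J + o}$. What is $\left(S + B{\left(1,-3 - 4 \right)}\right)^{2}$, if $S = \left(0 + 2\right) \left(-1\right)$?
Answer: $1$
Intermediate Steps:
$S = -2$ ($S = 2 \left(-1\right) = -2$)
$B{\left(o,J \right)} = 1$ ($B{\left(o,J \right)} = \frac{J + o}{J + o} = 1$)
$\left(S + B{\left(1,-3 - 4 \right)}\right)^{2} = \left(-2 + 1\right)^{2} = \left(-1\right)^{2} = 1$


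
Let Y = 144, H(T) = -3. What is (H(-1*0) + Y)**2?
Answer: 19881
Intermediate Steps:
(H(-1*0) + Y)**2 = (-3 + 144)**2 = 141**2 = 19881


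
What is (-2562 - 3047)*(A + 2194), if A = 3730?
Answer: -33227716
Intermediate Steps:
(-2562 - 3047)*(A + 2194) = (-2562 - 3047)*(3730 + 2194) = -5609*5924 = -33227716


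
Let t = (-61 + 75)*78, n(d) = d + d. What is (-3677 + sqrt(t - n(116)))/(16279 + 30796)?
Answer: -3677/47075 + 2*sqrt(215)/47075 ≈ -0.077486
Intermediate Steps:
n(d) = 2*d
t = 1092 (t = 14*78 = 1092)
(-3677 + sqrt(t - n(116)))/(16279 + 30796) = (-3677 + sqrt(1092 - 2*116))/(16279 + 30796) = (-3677 + sqrt(1092 - 1*232))/47075 = (-3677 + sqrt(1092 - 232))*(1/47075) = (-3677 + sqrt(860))*(1/47075) = (-3677 + 2*sqrt(215))*(1/47075) = -3677/47075 + 2*sqrt(215)/47075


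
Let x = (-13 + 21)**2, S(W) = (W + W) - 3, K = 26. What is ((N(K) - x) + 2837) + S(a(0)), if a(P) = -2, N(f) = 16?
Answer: 2782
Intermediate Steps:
S(W) = -3 + 2*W (S(W) = 2*W - 3 = -3 + 2*W)
x = 64 (x = 8**2 = 64)
((N(K) - x) + 2837) + S(a(0)) = ((16 - 1*64) + 2837) + (-3 + 2*(-2)) = ((16 - 64) + 2837) + (-3 - 4) = (-48 + 2837) - 7 = 2789 - 7 = 2782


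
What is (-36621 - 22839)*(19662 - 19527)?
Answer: -8027100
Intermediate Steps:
(-36621 - 22839)*(19662 - 19527) = -59460*135 = -8027100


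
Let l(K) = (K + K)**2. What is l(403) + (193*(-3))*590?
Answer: 308026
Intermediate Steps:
l(K) = 4*K**2 (l(K) = (2*K)**2 = 4*K**2)
l(403) + (193*(-3))*590 = 4*403**2 + (193*(-3))*590 = 4*162409 - 579*590 = 649636 - 341610 = 308026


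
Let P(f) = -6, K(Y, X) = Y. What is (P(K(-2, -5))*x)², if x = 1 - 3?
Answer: 144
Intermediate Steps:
x = -2
(P(K(-2, -5))*x)² = (-6*(-2))² = 12² = 144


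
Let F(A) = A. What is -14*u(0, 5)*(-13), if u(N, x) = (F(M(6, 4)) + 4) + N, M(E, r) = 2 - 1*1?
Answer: 910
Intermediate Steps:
M(E, r) = 1 (M(E, r) = 2 - 1 = 1)
u(N, x) = 5 + N (u(N, x) = (1 + 4) + N = 5 + N)
-14*u(0, 5)*(-13) = -14*(5 + 0)*(-13) = -14*5*(-13) = -70*(-13) = 910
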